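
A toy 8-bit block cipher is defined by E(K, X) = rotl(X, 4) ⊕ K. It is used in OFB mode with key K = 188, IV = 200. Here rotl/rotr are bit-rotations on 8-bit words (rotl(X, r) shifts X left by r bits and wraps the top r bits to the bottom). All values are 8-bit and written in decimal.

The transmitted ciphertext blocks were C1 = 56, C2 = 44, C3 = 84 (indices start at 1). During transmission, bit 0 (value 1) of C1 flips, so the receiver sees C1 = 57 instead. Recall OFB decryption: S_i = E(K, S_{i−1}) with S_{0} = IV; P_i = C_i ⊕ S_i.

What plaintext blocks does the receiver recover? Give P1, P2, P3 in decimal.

P1 = 9, P2 = 147, P3 = 19

Only C1 changed, to 57. In OFB, a change in C_i flips the same bit in P_i only; the keystream is unaffected. Decrypting the received ciphertext:
P1: S = E(K, 200) = 48; 57 ⊕ 48 = 9.
P2: S = E(K, 48) = 191; 44 ⊕ 191 = 147.
P3: S = E(K, 191) = 71; 84 ⊕ 71 = 19.
Blocks that differ from the original plaintext: P1.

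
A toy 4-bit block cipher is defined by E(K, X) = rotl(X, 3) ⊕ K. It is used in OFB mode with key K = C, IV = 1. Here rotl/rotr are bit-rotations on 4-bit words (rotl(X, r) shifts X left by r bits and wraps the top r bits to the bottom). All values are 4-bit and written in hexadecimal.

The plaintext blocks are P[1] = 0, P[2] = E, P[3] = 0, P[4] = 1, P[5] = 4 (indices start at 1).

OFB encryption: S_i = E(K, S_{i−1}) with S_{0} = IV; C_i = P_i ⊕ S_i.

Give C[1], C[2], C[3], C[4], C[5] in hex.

C[1]: S = E(K, 1) = 4; 0 ⊕ 4 = 4.
C[2]: S = E(K, 4) = E; E ⊕ E = 0.
C[3]: S = E(K, E) = B; 0 ⊕ B = B.
C[4]: S = E(K, B) = 1; 1 ⊕ 1 = 0.
C[5]: S = E(K, 1) = 4; 4 ⊕ 4 = 0.

C[1] = 4, C[2] = 0, C[3] = B, C[4] = 0, C[5] = 0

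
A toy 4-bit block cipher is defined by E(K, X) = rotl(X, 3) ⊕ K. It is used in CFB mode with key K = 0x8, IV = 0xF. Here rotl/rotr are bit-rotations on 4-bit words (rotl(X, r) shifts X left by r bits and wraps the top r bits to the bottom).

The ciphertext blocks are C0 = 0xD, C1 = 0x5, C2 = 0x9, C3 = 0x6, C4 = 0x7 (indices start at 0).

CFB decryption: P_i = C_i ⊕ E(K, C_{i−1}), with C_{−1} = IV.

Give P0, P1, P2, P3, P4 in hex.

P0 = 0xA, P1 = 0x3, P2 = 0xB, P3 = 0x2, P4 = 0xC

P0: E(K, 0xF) = 0x7; 0xD ⊕ 0x7 = 0xA.
P1: E(K, 0xD) = 0x6; 0x5 ⊕ 0x6 = 0x3.
P2: E(K, 0x5) = 0x2; 0x9 ⊕ 0x2 = 0xB.
P3: E(K, 0x9) = 0x4; 0x6 ⊕ 0x4 = 0x2.
P4: E(K, 0x6) = 0xB; 0x7 ⊕ 0xB = 0xC.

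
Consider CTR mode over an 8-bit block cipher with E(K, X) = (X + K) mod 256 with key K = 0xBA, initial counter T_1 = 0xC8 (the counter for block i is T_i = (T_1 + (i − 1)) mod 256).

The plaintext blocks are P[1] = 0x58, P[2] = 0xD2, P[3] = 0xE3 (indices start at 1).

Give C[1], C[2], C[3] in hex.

CTR encryption: S_i = E(K, T_i) where T_i is the counter for block i; C_i = P_i ⊕ S_i.
C[1]: T = 0xC8, S = E(K, T) = 0x82; 0x58 ⊕ 0x82 = 0xDA.
C[2]: T = 0xC9, S = E(K, T) = 0x83; 0xD2 ⊕ 0x83 = 0x51.
C[3]: T = 0xCA, S = E(K, T) = 0x84; 0xE3 ⊕ 0x84 = 0x67.

C[1] = 0xDA, C[2] = 0x51, C[3] = 0x67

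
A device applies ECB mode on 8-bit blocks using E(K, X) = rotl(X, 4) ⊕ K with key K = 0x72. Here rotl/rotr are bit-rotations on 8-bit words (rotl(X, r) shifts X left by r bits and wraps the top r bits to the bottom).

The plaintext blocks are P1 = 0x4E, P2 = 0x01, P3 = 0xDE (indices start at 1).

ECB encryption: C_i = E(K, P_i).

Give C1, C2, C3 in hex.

C1: E(K, 0x4E) = 0x96.
C2: E(K, 0x01) = 0x62.
C3: E(K, 0xDE) = 0x9F.

C1 = 0x96, C2 = 0x62, C3 = 0x9F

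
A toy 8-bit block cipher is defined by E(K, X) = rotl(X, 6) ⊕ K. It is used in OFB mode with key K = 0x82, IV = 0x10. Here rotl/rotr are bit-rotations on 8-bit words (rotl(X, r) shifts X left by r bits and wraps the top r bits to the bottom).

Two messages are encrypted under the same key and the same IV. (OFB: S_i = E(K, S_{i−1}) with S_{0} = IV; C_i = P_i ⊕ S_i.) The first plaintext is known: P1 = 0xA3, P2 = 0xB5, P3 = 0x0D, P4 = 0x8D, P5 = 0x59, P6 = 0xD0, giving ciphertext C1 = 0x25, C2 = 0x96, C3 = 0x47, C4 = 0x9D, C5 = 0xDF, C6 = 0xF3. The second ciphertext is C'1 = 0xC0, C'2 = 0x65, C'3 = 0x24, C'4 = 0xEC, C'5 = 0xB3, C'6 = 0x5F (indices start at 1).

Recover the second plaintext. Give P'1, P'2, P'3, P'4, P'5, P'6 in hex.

P'1 = 0x46, P'2 = 0x46, P'3 = 0x6E, P'4 = 0xFC, P'5 = 0x35, P'6 = 0x7C

In OFB with a reused IV, both messages share the same keystream S_i, so C_i ⊕ C'_i = P_i ⊕ P'_i and thus P'_i = P_i ⊕ C_i ⊕ C'_i.
P'1: 0xA3 ⊕ 0x25 ⊕ 0xC0 = 0x46.
P'2: 0xB5 ⊕ 0x96 ⊕ 0x65 = 0x46.
P'3: 0x0D ⊕ 0x47 ⊕ 0x24 = 0x6E.
P'4: 0x8D ⊕ 0x9D ⊕ 0xEC = 0xFC.
P'5: 0x59 ⊕ 0xDF ⊕ 0xB3 = 0x35.
P'6: 0xD0 ⊕ 0xF3 ⊕ 0x5F = 0x7C.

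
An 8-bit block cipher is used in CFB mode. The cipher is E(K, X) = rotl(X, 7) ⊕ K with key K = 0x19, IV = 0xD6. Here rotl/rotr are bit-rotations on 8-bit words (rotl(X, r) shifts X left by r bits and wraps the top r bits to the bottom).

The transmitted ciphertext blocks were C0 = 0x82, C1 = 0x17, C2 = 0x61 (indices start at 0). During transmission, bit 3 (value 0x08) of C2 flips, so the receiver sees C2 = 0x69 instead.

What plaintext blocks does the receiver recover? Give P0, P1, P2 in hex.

P0 = 0xF0, P1 = 0x4F, P2 = 0xFB

CFB decryption: P_i = C_i ⊕ E(K, C_{i−1}), with C_{−1} = IV.
Only C2 changed, to 0x69. In CFB, a change in C_i flips the same bit in P_i and garbles P_{i+1}. Decrypting the received ciphertext:
P0: E(K, 0xD6) = 0x72; 0x82 ⊕ 0x72 = 0xF0.
P1: E(K, 0x82) = 0x58; 0x17 ⊕ 0x58 = 0x4F.
P2: E(K, 0x17) = 0x92; 0x69 ⊕ 0x92 = 0xFB.
Blocks that differ from the original plaintext: P2.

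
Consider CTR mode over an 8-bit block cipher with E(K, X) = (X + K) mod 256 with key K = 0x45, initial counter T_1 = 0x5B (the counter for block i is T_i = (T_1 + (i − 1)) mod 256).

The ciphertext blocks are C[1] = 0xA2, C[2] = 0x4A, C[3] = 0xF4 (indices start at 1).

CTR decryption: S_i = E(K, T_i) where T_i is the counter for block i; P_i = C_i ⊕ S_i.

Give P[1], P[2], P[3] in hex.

P[1]: T = 0x5B, S = E(K, T) = 0xA0; 0xA2 ⊕ 0xA0 = 0x02.
P[2]: T = 0x5C, S = E(K, T) = 0xA1; 0x4A ⊕ 0xA1 = 0xEB.
P[3]: T = 0x5D, S = E(K, T) = 0xA2; 0xF4 ⊕ 0xA2 = 0x56.

P[1] = 0x02, P[2] = 0xEB, P[3] = 0x56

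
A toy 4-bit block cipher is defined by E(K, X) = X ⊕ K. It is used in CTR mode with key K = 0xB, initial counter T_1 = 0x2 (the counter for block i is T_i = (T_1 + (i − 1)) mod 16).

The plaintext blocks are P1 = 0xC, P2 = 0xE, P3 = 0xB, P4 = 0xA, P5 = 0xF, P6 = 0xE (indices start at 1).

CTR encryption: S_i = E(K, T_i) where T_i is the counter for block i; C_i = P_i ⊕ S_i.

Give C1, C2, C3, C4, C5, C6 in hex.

C1: T = 0x2, S = E(K, T) = 0x9; 0xC ⊕ 0x9 = 0x5.
C2: T = 0x3, S = E(K, T) = 0x8; 0xE ⊕ 0x8 = 0x6.
C3: T = 0x4, S = E(K, T) = 0xF; 0xB ⊕ 0xF = 0x4.
C4: T = 0x5, S = E(K, T) = 0xE; 0xA ⊕ 0xE = 0x4.
C5: T = 0x6, S = E(K, T) = 0xD; 0xF ⊕ 0xD = 0x2.
C6: T = 0x7, S = E(K, T) = 0xC; 0xE ⊕ 0xC = 0x2.

C1 = 0x5, C2 = 0x6, C3 = 0x4, C4 = 0x4, C5 = 0x2, C6 = 0x2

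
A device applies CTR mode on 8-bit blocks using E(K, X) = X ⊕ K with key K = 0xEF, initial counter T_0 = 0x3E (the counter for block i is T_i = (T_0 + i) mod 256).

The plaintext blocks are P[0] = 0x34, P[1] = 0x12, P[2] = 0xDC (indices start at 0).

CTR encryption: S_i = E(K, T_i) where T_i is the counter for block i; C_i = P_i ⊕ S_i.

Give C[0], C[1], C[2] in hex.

C[0] = 0xE5, C[1] = 0xC2, C[2] = 0x73

C[0]: T = 0x3E, S = E(K, T) = 0xD1; 0x34 ⊕ 0xD1 = 0xE5.
C[1]: T = 0x3F, S = E(K, T) = 0xD0; 0x12 ⊕ 0xD0 = 0xC2.
C[2]: T = 0x40, S = E(K, T) = 0xAF; 0xDC ⊕ 0xAF = 0x73.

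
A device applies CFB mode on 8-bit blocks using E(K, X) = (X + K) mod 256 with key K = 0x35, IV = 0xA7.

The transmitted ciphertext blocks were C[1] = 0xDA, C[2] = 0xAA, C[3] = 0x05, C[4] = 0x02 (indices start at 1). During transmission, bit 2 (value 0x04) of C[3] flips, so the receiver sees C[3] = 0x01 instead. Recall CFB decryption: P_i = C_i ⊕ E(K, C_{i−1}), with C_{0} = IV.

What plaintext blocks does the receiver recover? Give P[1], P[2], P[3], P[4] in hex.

P[1] = 0x06, P[2] = 0xA5, P[3] = 0xDE, P[4] = 0x34

Only C[3] changed, to 0x01. In CFB, a change in C_i flips the same bit in P_i and garbles P_{i+1}. Decrypting the received ciphertext:
P[1]: E(K, 0xA7) = 0xDC; 0xDA ⊕ 0xDC = 0x06.
P[2]: E(K, 0xDA) = 0x0F; 0xAA ⊕ 0x0F = 0xA5.
P[3]: E(K, 0xAA) = 0xDF; 0x01 ⊕ 0xDF = 0xDE.
P[4]: E(K, 0x01) = 0x36; 0x02 ⊕ 0x36 = 0x34.
Blocks that differ from the original plaintext: P[3], P[4].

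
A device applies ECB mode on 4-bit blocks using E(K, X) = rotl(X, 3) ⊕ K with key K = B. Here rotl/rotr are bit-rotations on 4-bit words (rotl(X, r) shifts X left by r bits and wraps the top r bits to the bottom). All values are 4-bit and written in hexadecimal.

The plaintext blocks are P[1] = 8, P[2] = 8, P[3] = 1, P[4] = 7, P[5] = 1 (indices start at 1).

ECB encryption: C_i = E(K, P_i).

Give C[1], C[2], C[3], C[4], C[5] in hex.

C[1] = F, C[2] = F, C[3] = 3, C[4] = 0, C[5] = 3

C[1]: E(K, 8) = F.
C[2]: E(K, 8) = F.
C[3]: E(K, 1) = 3.
C[4]: E(K, 7) = 0.
C[5]: E(K, 1) = 3.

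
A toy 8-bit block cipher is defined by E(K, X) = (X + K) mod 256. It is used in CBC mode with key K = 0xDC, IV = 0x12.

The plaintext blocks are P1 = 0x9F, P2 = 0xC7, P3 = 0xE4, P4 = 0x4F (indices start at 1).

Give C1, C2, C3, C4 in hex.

C1 = 0x69, C2 = 0x8A, C3 = 0x4A, C4 = 0xE1

CBC encryption: C_i = E(K, P_i ⊕ C_{i−1}), with C_{0} = IV.
C1: P1 ⊕ 0x12 = 0x8D; E(K, 0x8D) = 0x69.
C2: P2 ⊕ 0x69 = 0xAE; E(K, 0xAE) = 0x8A.
C3: P3 ⊕ 0x8A = 0x6E; E(K, 0x6E) = 0x4A.
C4: P4 ⊕ 0x4A = 0x05; E(K, 0x05) = 0xE1.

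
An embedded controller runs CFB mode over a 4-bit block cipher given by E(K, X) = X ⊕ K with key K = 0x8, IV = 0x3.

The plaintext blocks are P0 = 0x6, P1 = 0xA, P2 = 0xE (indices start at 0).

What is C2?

C2 = 0x9

CFB encryption: C_i = P_i ⊕ E(K, C_{i−1}), with C_{−1} = IV.
C0: E(K, 0x3) = 0xB; 0x6 ⊕ 0xB = 0xD.
C1: E(K, 0xD) = 0x5; 0xA ⊕ 0x5 = 0xF.
C2: E(K, 0xF) = 0x7; 0xE ⊕ 0x7 = 0x9.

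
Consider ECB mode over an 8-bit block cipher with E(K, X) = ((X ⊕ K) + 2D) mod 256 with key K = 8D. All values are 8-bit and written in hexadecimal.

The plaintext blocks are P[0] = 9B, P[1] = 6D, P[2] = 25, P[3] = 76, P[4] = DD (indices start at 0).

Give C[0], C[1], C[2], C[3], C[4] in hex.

ECB encryption: C_i = E(K, P_i).
C[0]: E(K, 9B) = 43.
C[1]: E(K, 6D) = 0D.
C[2]: E(K, 25) = D5.
C[3]: E(K, 76) = 28.
C[4]: E(K, DD) = 7D.

C[0] = 43, C[1] = 0D, C[2] = D5, C[3] = 28, C[4] = 7D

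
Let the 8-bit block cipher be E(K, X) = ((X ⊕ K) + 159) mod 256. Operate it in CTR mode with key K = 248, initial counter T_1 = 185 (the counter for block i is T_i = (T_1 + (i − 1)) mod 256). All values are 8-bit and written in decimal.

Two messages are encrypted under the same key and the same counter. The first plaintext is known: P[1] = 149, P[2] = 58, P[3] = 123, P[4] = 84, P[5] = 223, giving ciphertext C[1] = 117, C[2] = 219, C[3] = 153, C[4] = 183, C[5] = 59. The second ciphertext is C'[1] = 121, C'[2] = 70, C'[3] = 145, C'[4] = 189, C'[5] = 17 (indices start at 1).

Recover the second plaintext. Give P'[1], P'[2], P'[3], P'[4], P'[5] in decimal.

In CTR with a reused counter, both messages share the same keystream S_i, so C_i ⊕ C'_i = P_i ⊕ P'_i and thus P'_i = P_i ⊕ C_i ⊕ C'_i.
P'[1]: 149 ⊕ 117 ⊕ 121 = 153.
P'[2]: 58 ⊕ 219 ⊕ 70 = 167.
P'[3]: 123 ⊕ 153 ⊕ 145 = 115.
P'[4]: 84 ⊕ 183 ⊕ 189 = 94.
P'[5]: 223 ⊕ 59 ⊕ 17 = 245.

P'[1] = 153, P'[2] = 167, P'[3] = 115, P'[4] = 94, P'[5] = 245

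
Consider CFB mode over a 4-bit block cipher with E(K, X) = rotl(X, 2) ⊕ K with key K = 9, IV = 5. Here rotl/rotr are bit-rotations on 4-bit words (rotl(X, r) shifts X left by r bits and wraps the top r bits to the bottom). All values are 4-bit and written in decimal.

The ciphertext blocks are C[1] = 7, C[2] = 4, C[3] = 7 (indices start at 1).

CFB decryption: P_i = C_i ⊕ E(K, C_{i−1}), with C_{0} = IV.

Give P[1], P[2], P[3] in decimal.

P[1]: E(K, 5) = 12; 7 ⊕ 12 = 11.
P[2]: E(K, 7) = 4; 4 ⊕ 4 = 0.
P[3]: E(K, 4) = 8; 7 ⊕ 8 = 15.

P[1] = 11, P[2] = 0, P[3] = 15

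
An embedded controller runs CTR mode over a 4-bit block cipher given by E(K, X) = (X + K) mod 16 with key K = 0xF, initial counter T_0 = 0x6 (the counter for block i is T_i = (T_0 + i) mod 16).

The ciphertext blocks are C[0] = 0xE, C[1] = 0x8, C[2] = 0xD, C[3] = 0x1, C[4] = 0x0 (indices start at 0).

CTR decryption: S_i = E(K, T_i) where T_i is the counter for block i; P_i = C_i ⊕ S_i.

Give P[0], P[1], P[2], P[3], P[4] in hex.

P[0] = 0xB, P[1] = 0xE, P[2] = 0xA, P[3] = 0x9, P[4] = 0x9

P[0]: T = 0x6, S = E(K, T) = 0x5; 0xE ⊕ 0x5 = 0xB.
P[1]: T = 0x7, S = E(K, T) = 0x6; 0x8 ⊕ 0x6 = 0xE.
P[2]: T = 0x8, S = E(K, T) = 0x7; 0xD ⊕ 0x7 = 0xA.
P[3]: T = 0x9, S = E(K, T) = 0x8; 0x1 ⊕ 0x8 = 0x9.
P[4]: T = 0xA, S = E(K, T) = 0x9; 0x0 ⊕ 0x9 = 0x9.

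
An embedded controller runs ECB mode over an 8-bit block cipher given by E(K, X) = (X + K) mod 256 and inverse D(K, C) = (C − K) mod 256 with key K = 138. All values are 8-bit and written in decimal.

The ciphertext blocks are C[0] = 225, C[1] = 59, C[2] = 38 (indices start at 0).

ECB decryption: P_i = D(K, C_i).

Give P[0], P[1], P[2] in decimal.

P[0]: D(K, 225) = 87.
P[1]: D(K, 59) = 177.
P[2]: D(K, 38) = 156.

P[0] = 87, P[1] = 177, P[2] = 156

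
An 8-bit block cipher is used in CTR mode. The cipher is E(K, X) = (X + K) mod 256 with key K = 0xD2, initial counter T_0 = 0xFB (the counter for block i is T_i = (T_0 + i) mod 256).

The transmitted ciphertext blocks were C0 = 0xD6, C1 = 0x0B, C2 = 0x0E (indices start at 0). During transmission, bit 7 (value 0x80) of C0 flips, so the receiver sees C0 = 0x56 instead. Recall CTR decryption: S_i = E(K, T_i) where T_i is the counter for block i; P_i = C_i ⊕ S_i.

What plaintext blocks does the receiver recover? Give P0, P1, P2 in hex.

P0 = 0x9B, P1 = 0xC5, P2 = 0xC1

Only C0 changed, to 0x56. In CTR, a change in C_i flips the same bit in P_i only; the keystream is unaffected. Decrypting the received ciphertext:
P0: T = 0xFB, S = E(K, T) = 0xCD; 0x56 ⊕ 0xCD = 0x9B.
P1: T = 0xFC, S = E(K, T) = 0xCE; 0x0B ⊕ 0xCE = 0xC5.
P2: T = 0xFD, S = E(K, T) = 0xCF; 0x0E ⊕ 0xCF = 0xC1.
Blocks that differ from the original plaintext: P0.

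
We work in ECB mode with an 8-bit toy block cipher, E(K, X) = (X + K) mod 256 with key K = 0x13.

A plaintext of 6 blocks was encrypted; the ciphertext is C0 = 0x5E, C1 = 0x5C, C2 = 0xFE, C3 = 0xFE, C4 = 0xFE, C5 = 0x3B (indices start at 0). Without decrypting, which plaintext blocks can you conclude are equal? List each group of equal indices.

P2 = P3 = P4

ECB encrypts each block independently with the same key, so equal ciphertext blocks imply equal plaintext blocks.
C2 = C3 = C4 = 0xFE, so P2 = P3 = P4.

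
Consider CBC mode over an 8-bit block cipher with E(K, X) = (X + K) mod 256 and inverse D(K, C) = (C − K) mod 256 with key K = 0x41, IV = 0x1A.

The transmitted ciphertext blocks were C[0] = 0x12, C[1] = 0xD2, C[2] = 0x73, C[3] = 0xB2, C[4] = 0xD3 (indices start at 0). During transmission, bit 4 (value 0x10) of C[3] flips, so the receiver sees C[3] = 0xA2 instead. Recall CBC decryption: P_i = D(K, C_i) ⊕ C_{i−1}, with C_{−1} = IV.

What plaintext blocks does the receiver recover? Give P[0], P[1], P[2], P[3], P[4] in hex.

Only C[3] changed, to 0xA2. In CBC, a change in C_i garbles P_i and flips the same bit in P_{i+1}. Decrypting the received ciphertext:
P[0]: D(K, 0x12) = 0xD1; 0xD1 ⊕ 0x1A = 0xCB.
P[1]: D(K, 0xD2) = 0x91; 0x91 ⊕ 0x12 = 0x83.
P[2]: D(K, 0x73) = 0x32; 0x32 ⊕ 0xD2 = 0xE0.
P[3]: D(K, 0xA2) = 0x61; 0x61 ⊕ 0x73 = 0x12.
P[4]: D(K, 0xD3) = 0x92; 0x92 ⊕ 0xA2 = 0x30.
Blocks that differ from the original plaintext: P[3], P[4].

P[0] = 0xCB, P[1] = 0x83, P[2] = 0xE0, P[3] = 0x12, P[4] = 0x30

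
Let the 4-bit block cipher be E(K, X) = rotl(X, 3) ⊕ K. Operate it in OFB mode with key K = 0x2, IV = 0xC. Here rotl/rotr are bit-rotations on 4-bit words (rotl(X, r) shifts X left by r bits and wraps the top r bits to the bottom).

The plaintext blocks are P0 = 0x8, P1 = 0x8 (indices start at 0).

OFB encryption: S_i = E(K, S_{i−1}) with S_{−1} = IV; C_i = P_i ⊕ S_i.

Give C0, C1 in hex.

C0 = 0xC, C1 = 0x8

C0: S = E(K, 0xC) = 0x4; 0x8 ⊕ 0x4 = 0xC.
C1: S = E(K, 0x4) = 0x0; 0x8 ⊕ 0x0 = 0x8.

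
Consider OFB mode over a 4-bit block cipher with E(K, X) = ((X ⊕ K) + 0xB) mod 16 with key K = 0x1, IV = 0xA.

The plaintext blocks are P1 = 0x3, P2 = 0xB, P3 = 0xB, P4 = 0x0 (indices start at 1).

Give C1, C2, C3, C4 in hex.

OFB encryption: S_i = E(K, S_{i−1}) with S_{0} = IV; C_i = P_i ⊕ S_i.
C1: S = E(K, 0xA) = 0x6; 0x3 ⊕ 0x6 = 0x5.
C2: S = E(K, 0x6) = 0x2; 0xB ⊕ 0x2 = 0x9.
C3: S = E(K, 0x2) = 0xE; 0xB ⊕ 0xE = 0x5.
C4: S = E(K, 0xE) = 0xA; 0x0 ⊕ 0xA = 0xA.

C1 = 0x5, C2 = 0x9, C3 = 0x5, C4 = 0xA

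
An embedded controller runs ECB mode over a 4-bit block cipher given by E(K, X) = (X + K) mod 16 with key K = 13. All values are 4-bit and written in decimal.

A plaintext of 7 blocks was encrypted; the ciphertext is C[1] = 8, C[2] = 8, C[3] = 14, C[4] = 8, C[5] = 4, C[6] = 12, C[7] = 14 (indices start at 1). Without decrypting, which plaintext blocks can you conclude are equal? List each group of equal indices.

ECB encrypts each block independently with the same key, so equal ciphertext blocks imply equal plaintext blocks.
C[1] = C[2] = C[4] = 8, so P[1] = P[2] = P[4].
C[3] = C[7] = 14, so P[3] = P[7].

P[1] = P[2] = P[4]; P[3] = P[7]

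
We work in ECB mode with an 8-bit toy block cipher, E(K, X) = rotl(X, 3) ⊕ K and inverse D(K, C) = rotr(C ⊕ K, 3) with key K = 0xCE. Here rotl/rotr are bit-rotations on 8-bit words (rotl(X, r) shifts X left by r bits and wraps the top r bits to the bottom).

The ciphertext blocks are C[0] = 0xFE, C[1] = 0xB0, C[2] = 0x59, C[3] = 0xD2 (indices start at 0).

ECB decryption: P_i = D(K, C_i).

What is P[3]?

P[3]: D(K, 0xD2) = 0x83.

P[3] = 0x83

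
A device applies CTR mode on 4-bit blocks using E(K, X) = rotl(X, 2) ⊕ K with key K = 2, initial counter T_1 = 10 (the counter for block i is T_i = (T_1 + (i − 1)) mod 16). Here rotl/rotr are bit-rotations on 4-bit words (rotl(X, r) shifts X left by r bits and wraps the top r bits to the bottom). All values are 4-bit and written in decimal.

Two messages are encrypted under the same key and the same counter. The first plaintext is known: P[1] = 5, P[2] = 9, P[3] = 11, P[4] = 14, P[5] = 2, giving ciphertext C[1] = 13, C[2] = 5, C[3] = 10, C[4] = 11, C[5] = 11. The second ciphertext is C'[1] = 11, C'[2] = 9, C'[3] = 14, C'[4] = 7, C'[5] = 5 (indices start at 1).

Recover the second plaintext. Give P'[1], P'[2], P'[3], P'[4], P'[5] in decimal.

P'[1] = 3, P'[2] = 5, P'[3] = 15, P'[4] = 2, P'[5] = 12

In CTR with a reused counter, both messages share the same keystream S_i, so C_i ⊕ C'_i = P_i ⊕ P'_i and thus P'_i = P_i ⊕ C_i ⊕ C'_i.
P'[1]: 5 ⊕ 13 ⊕ 11 = 3.
P'[2]: 9 ⊕ 5 ⊕ 9 = 5.
P'[3]: 11 ⊕ 10 ⊕ 14 = 15.
P'[4]: 14 ⊕ 11 ⊕ 7 = 2.
P'[5]: 2 ⊕ 11 ⊕ 5 = 12.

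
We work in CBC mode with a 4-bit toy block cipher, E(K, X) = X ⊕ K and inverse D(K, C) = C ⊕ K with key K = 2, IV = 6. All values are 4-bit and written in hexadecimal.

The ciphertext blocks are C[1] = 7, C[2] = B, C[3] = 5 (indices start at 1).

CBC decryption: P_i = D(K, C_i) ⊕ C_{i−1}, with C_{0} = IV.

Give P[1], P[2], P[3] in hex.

P[1] = 3, P[2] = E, P[3] = C

P[1]: D(K, 7) = 5; 5 ⊕ 6 = 3.
P[2]: D(K, B) = 9; 9 ⊕ 7 = E.
P[3]: D(K, 5) = 7; 7 ⊕ B = C.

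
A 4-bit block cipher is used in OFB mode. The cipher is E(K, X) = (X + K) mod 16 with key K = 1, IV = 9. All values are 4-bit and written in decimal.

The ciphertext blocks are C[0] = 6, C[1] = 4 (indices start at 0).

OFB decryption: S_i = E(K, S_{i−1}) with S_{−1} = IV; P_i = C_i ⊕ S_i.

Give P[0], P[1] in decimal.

P[0] = 12, P[1] = 15

P[0]: S = E(K, 9) = 10; 6 ⊕ 10 = 12.
P[1]: S = E(K, 10) = 11; 4 ⊕ 11 = 15.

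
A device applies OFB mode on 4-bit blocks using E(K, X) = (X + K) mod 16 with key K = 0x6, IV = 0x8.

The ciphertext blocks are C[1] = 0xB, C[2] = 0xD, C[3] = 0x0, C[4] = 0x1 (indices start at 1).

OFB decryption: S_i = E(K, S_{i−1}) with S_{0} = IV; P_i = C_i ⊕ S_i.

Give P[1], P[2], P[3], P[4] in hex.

P[1] = 0x5, P[2] = 0x9, P[3] = 0xA, P[4] = 0x1

P[1]: S = E(K, 0x8) = 0xE; 0xB ⊕ 0xE = 0x5.
P[2]: S = E(K, 0xE) = 0x4; 0xD ⊕ 0x4 = 0x9.
P[3]: S = E(K, 0x4) = 0xA; 0x0 ⊕ 0xA = 0xA.
P[4]: S = E(K, 0xA) = 0x0; 0x1 ⊕ 0x0 = 0x1.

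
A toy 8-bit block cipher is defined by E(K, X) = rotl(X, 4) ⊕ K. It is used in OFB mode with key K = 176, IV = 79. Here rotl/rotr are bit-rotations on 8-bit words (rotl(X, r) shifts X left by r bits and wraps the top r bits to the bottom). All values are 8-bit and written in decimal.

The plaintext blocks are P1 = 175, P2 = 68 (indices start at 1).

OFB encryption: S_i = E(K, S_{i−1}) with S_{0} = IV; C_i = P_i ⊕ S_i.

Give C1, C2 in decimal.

C1 = 235, C2 = 176

C1: S = E(K, 79) = 68; 175 ⊕ 68 = 235.
C2: S = E(K, 68) = 244; 68 ⊕ 244 = 176.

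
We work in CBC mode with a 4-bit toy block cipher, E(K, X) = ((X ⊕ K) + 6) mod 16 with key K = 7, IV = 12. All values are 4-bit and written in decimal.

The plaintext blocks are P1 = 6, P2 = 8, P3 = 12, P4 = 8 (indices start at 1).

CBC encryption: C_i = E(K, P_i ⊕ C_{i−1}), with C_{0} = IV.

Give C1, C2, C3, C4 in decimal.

C1 = 3, C2 = 2, C3 = 15, C4 = 6

C1: P1 ⊕ 12 = 10; E(K, 10) = 3.
C2: P2 ⊕ 3 = 11; E(K, 11) = 2.
C3: P3 ⊕ 2 = 14; E(K, 14) = 15.
C4: P4 ⊕ 15 = 7; E(K, 7) = 6.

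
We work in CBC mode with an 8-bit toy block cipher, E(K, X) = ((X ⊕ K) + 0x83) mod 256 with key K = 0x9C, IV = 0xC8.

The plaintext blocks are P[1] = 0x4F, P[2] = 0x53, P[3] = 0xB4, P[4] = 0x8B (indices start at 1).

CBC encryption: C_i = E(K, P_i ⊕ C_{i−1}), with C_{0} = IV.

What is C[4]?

C[1]: P[1] ⊕ 0xC8 = 0x87; E(K, 0x87) = 0x9E.
C[2]: P[2] ⊕ 0x9E = 0xCD; E(K, 0xCD) = 0xD4.
C[3]: P[3] ⊕ 0xD4 = 0x60; E(K, 0x60) = 0x7F.
C[4]: P[4] ⊕ 0x7F = 0xF4; E(K, 0xF4) = 0xEB.

C[4] = 0xEB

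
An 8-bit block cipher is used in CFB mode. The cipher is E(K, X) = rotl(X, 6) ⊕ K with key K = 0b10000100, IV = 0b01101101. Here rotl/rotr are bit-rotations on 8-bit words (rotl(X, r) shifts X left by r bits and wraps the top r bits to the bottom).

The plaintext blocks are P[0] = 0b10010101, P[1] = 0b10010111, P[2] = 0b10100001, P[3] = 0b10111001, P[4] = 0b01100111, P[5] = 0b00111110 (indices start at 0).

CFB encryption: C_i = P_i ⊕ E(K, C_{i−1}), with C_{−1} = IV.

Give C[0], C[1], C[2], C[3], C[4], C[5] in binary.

C[0]: E(K, 0b01101101) = 0b11011111; 0b10010101 ⊕ 0b11011111 = 0b01001010.
C[1]: E(K, 0b01001010) = 0b00010110; 0b10010111 ⊕ 0b00010110 = 0b10000001.
C[2]: E(K, 0b10000001) = 0b11100100; 0b10100001 ⊕ 0b11100100 = 0b01000101.
C[3]: E(K, 0b01000101) = 0b11010101; 0b10111001 ⊕ 0b11010101 = 0b01101100.
C[4]: E(K, 0b01101100) = 0b10011111; 0b01100111 ⊕ 0b10011111 = 0b11111000.
C[5]: E(K, 0b11111000) = 0b10111010; 0b00111110 ⊕ 0b10111010 = 0b10000100.

C[0] = 0b01001010, C[1] = 0b10000001, C[2] = 0b01000101, C[3] = 0b01101100, C[4] = 0b11111000, C[5] = 0b10000100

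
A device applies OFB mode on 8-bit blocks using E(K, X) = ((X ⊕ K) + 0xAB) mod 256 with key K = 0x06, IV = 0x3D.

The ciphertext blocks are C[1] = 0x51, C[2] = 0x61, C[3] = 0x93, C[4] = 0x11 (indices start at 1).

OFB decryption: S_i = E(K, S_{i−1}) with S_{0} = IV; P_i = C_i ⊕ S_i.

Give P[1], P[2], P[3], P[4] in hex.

P[1] = 0xB7, P[2] = 0xEA, P[3] = 0xAB, P[4] = 0xF8

P[1]: S = E(K, 0x3D) = 0xE6; 0x51 ⊕ 0xE6 = 0xB7.
P[2]: S = E(K, 0xE6) = 0x8B; 0x61 ⊕ 0x8B = 0xEA.
P[3]: S = E(K, 0x8B) = 0x38; 0x93 ⊕ 0x38 = 0xAB.
P[4]: S = E(K, 0x38) = 0xE9; 0x11 ⊕ 0xE9 = 0xF8.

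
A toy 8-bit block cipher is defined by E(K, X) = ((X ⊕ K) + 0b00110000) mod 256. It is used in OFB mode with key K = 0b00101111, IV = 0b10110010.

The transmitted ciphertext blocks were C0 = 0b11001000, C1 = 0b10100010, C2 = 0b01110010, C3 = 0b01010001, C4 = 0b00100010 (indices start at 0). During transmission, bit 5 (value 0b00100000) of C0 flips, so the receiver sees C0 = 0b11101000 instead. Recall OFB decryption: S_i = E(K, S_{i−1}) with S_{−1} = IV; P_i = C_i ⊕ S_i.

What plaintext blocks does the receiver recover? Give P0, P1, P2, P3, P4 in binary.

P0 = 0b00100101, P1 = 0b10110000, P2 = 0b00011111, P3 = 0b00100011, P4 = 0b10101111

Only C0 changed, to 0b11101000. In OFB, a change in C_i flips the same bit in P_i only; the keystream is unaffected. Decrypting the received ciphertext:
P0: S = E(K, 0b10110010) = 0b11001101; 0b11101000 ⊕ 0b11001101 = 0b00100101.
P1: S = E(K, 0b11001101) = 0b00010010; 0b10100010 ⊕ 0b00010010 = 0b10110000.
P2: S = E(K, 0b00010010) = 0b01101101; 0b01110010 ⊕ 0b01101101 = 0b00011111.
P3: S = E(K, 0b01101101) = 0b01110010; 0b01010001 ⊕ 0b01110010 = 0b00100011.
P4: S = E(K, 0b01110010) = 0b10001101; 0b00100010 ⊕ 0b10001101 = 0b10101111.
Blocks that differ from the original plaintext: P0.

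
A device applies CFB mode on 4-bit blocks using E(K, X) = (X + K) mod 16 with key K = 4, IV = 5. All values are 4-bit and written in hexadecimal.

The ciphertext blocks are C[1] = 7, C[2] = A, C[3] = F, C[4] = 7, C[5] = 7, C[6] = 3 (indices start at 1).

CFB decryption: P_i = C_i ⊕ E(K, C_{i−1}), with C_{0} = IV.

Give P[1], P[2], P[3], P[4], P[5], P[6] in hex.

P[1]: E(K, 5) = 9; 7 ⊕ 9 = E.
P[2]: E(K, 7) = B; A ⊕ B = 1.
P[3]: E(K, A) = E; F ⊕ E = 1.
P[4]: E(K, F) = 3; 7 ⊕ 3 = 4.
P[5]: E(K, 7) = B; 7 ⊕ B = C.
P[6]: E(K, 7) = B; 3 ⊕ B = 8.

P[1] = E, P[2] = 1, P[3] = 1, P[4] = 4, P[5] = C, P[6] = 8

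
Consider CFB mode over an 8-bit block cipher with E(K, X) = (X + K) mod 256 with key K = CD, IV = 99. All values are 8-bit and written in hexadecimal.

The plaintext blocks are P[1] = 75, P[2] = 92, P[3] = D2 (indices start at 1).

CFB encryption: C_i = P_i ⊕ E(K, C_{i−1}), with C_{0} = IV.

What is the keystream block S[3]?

3F

C[1]: E(K, 99) = 66; 75 ⊕ 66 = 13.
C[2]: E(K, 13) = E0; 92 ⊕ E0 = 72.
C[3]: E(K, 72) = 3F; D2 ⊕ 3F = ED.
So S[3] = 3F.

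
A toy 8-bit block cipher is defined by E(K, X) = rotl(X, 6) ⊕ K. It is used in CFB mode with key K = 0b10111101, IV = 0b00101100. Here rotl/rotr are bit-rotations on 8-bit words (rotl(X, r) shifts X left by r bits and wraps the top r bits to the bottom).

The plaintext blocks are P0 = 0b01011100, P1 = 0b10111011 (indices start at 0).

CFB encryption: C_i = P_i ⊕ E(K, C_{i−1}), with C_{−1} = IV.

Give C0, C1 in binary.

C0 = 0b11101010, C1 = 0b10111100

C0: E(K, 0b00101100) = 0b10110110; 0b01011100 ⊕ 0b10110110 = 0b11101010.
C1: E(K, 0b11101010) = 0b00000111; 0b10111011 ⊕ 0b00000111 = 0b10111100.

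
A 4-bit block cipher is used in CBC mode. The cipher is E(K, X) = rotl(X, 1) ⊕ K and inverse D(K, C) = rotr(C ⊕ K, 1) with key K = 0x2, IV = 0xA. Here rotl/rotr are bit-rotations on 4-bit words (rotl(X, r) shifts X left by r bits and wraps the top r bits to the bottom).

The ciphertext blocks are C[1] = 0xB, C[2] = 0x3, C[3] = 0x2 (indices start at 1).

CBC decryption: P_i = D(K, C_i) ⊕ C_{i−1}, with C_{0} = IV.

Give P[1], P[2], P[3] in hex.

P[1]: D(K, 0xB) = 0xC; 0xC ⊕ 0xA = 0x6.
P[2]: D(K, 0x3) = 0x8; 0x8 ⊕ 0xB = 0x3.
P[3]: D(K, 0x2) = 0x0; 0x0 ⊕ 0x3 = 0x3.

P[1] = 0x6, P[2] = 0x3, P[3] = 0x3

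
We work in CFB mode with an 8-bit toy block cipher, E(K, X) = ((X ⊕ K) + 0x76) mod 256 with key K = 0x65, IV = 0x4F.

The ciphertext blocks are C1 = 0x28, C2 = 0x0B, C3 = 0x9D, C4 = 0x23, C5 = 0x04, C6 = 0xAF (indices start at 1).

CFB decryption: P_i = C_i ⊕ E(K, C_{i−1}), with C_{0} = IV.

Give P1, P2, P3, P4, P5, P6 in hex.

P1: E(K, 0x4F) = 0xA0; 0x28 ⊕ 0xA0 = 0x88.
P2: E(K, 0x28) = 0xC3; 0x0B ⊕ 0xC3 = 0xC8.
P3: E(K, 0x0B) = 0xE4; 0x9D ⊕ 0xE4 = 0x79.
P4: E(K, 0x9D) = 0x6E; 0x23 ⊕ 0x6E = 0x4D.
P5: E(K, 0x23) = 0xBC; 0x04 ⊕ 0xBC = 0xB8.
P6: E(K, 0x04) = 0xD7; 0xAF ⊕ 0xD7 = 0x78.

P1 = 0x88, P2 = 0xC8, P3 = 0x79, P4 = 0x4D, P5 = 0xB8, P6 = 0x78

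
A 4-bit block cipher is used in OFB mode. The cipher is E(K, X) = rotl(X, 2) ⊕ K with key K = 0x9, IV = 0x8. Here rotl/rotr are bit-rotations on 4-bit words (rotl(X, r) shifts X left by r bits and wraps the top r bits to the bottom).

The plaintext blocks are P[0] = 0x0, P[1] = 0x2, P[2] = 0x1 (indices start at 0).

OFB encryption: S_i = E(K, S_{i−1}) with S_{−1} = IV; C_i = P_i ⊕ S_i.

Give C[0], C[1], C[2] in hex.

C[0] = 0xB, C[1] = 0x5, C[2] = 0x5

C[0]: S = E(K, 0x8) = 0xB; 0x0 ⊕ 0xB = 0xB.
C[1]: S = E(K, 0xB) = 0x7; 0x2 ⊕ 0x7 = 0x5.
C[2]: S = E(K, 0x7) = 0x4; 0x1 ⊕ 0x4 = 0x5.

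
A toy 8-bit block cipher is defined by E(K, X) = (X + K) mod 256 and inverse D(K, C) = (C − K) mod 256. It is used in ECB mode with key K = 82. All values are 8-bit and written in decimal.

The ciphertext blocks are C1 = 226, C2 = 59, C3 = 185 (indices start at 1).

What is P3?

P3 = 103

ECB decryption: P_i = D(K, C_i).
P3: D(K, 185) = 103.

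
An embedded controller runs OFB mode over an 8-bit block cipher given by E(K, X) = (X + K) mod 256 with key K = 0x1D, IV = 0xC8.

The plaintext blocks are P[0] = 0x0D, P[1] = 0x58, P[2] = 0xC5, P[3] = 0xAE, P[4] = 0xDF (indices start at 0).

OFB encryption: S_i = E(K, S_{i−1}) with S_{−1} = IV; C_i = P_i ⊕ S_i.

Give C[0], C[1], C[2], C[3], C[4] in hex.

C[0]: S = E(K, 0xC8) = 0xE5; 0x0D ⊕ 0xE5 = 0xE8.
C[1]: S = E(K, 0xE5) = 0x02; 0x58 ⊕ 0x02 = 0x5A.
C[2]: S = E(K, 0x02) = 0x1F; 0xC5 ⊕ 0x1F = 0xDA.
C[3]: S = E(K, 0x1F) = 0x3C; 0xAE ⊕ 0x3C = 0x92.
C[4]: S = E(K, 0x3C) = 0x59; 0xDF ⊕ 0x59 = 0x86.

C[0] = 0xE8, C[1] = 0x5A, C[2] = 0xDA, C[3] = 0x92, C[4] = 0x86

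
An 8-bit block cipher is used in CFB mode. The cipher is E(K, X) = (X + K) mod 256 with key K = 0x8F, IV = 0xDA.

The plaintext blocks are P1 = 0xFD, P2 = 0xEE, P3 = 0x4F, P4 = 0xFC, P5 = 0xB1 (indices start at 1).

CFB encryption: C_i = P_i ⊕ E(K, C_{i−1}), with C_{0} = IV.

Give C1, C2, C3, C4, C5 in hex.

C1: E(K, 0xDA) = 0x69; 0xFD ⊕ 0x69 = 0x94.
C2: E(K, 0x94) = 0x23; 0xEE ⊕ 0x23 = 0xCD.
C3: E(K, 0xCD) = 0x5C; 0x4F ⊕ 0x5C = 0x13.
C4: E(K, 0x13) = 0xA2; 0xFC ⊕ 0xA2 = 0x5E.
C5: E(K, 0x5E) = 0xED; 0xB1 ⊕ 0xED = 0x5C.

C1 = 0x94, C2 = 0xCD, C3 = 0x13, C4 = 0x5E, C5 = 0x5C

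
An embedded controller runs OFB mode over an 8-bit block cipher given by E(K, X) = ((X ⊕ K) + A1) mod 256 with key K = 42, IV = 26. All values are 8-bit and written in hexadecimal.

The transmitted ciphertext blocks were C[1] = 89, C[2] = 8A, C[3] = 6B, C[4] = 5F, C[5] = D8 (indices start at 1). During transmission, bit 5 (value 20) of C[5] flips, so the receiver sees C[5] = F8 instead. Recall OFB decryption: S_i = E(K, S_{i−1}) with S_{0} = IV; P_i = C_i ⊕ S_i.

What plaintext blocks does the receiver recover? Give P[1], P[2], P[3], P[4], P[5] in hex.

P[1] = 8C, P[2] = 62, P[3] = 20, P[4] = F5, P[5] = 71

Only C[5] changed, to F8. In OFB, a change in C_i flips the same bit in P_i only; the keystream is unaffected. Decrypting the received ciphertext:
P[1]: S = E(K, 26) = 05; 89 ⊕ 05 = 8C.
P[2]: S = E(K, 05) = E8; 8A ⊕ E8 = 62.
P[3]: S = E(K, E8) = 4B; 6B ⊕ 4B = 20.
P[4]: S = E(K, 4B) = AA; 5F ⊕ AA = F5.
P[5]: S = E(K, AA) = 89; F8 ⊕ 89 = 71.
Blocks that differ from the original plaintext: P[5].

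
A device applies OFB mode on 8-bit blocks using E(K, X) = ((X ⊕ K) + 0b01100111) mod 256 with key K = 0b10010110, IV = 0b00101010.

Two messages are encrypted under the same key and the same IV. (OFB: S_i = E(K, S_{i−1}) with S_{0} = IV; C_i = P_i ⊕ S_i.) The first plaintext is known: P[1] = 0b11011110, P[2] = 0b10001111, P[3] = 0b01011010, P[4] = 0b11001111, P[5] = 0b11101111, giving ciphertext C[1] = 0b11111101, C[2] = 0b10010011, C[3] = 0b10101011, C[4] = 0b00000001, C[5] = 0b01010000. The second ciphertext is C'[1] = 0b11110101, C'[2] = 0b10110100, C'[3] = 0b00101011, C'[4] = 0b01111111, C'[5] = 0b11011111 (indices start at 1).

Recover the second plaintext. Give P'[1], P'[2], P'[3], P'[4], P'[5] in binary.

In OFB with a reused IV, both messages share the same keystream S_i, so C_i ⊕ C'_i = P_i ⊕ P'_i and thus P'_i = P_i ⊕ C_i ⊕ C'_i.
P'[1]: 0b11011110 ⊕ 0b11111101 ⊕ 0b11110101 = 0b11010110.
P'[2]: 0b10001111 ⊕ 0b10010011 ⊕ 0b10110100 = 0b10101000.
P'[3]: 0b01011010 ⊕ 0b10101011 ⊕ 0b00101011 = 0b11011010.
P'[4]: 0b11001111 ⊕ 0b00000001 ⊕ 0b01111111 = 0b10110001.
P'[5]: 0b11101111 ⊕ 0b01010000 ⊕ 0b11011111 = 0b01100000.

P'[1] = 0b11010110, P'[2] = 0b10101000, P'[3] = 0b11011010, P'[4] = 0b10110001, P'[5] = 0b01100000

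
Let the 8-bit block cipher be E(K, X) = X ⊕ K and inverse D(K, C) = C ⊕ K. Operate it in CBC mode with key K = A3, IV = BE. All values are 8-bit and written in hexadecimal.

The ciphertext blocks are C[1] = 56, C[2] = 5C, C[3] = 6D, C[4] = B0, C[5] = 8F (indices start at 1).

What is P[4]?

CBC decryption: P_i = D(K, C_i) ⊕ C_{i−1}, with C_{0} = IV.
P[4]: D(K, B0) = 13; 13 ⊕ 6D = 7E.

P[4] = 7E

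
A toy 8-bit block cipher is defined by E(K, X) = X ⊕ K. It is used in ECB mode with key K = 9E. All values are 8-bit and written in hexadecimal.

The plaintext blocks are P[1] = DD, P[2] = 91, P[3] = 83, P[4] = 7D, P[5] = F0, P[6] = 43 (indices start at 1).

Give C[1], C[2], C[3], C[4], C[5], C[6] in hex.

C[1] = 43, C[2] = 0F, C[3] = 1D, C[4] = E3, C[5] = 6E, C[6] = DD

ECB encryption: C_i = E(K, P_i).
C[1]: E(K, DD) = 43.
C[2]: E(K, 91) = 0F.
C[3]: E(K, 83) = 1D.
C[4]: E(K, 7D) = E3.
C[5]: E(K, F0) = 6E.
C[6]: E(K, 43) = DD.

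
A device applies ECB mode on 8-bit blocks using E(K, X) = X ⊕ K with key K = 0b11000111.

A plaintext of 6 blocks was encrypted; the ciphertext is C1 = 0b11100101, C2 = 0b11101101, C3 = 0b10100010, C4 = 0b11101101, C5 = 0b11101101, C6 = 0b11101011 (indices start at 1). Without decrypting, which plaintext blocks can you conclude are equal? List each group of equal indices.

ECB encrypts each block independently with the same key, so equal ciphertext blocks imply equal plaintext blocks.
C2 = C4 = C5 = 0b11101101, so P2 = P4 = P5.

P2 = P4 = P5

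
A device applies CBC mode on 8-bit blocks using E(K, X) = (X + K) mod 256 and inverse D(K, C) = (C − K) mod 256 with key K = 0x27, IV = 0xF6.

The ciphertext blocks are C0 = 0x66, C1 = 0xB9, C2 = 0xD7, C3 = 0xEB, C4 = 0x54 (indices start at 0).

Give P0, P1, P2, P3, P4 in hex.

P0 = 0xC9, P1 = 0xF4, P2 = 0x09, P3 = 0x13, P4 = 0xC6

CBC decryption: P_i = D(K, C_i) ⊕ C_{i−1}, with C_{−1} = IV.
P0: D(K, 0x66) = 0x3F; 0x3F ⊕ 0xF6 = 0xC9.
P1: D(K, 0xB9) = 0x92; 0x92 ⊕ 0x66 = 0xF4.
P2: D(K, 0xD7) = 0xB0; 0xB0 ⊕ 0xB9 = 0x09.
P3: D(K, 0xEB) = 0xC4; 0xC4 ⊕ 0xD7 = 0x13.
P4: D(K, 0x54) = 0x2D; 0x2D ⊕ 0xEB = 0xC6.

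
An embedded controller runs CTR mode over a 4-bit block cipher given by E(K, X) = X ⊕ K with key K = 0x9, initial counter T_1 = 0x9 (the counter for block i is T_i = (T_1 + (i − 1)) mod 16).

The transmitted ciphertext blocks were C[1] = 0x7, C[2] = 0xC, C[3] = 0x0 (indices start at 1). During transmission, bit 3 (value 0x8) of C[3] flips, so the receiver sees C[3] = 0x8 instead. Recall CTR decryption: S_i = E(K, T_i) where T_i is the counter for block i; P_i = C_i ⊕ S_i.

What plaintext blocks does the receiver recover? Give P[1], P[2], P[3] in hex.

P[1] = 0x7, P[2] = 0xF, P[3] = 0xA

Only C[3] changed, to 0x8. In CTR, a change in C_i flips the same bit in P_i only; the keystream is unaffected. Decrypting the received ciphertext:
P[1]: T = 0x9, S = E(K, T) = 0x0; 0x7 ⊕ 0x0 = 0x7.
P[2]: T = 0xA, S = E(K, T) = 0x3; 0xC ⊕ 0x3 = 0xF.
P[3]: T = 0xB, S = E(K, T) = 0x2; 0x8 ⊕ 0x2 = 0xA.
Blocks that differ from the original plaintext: P[3].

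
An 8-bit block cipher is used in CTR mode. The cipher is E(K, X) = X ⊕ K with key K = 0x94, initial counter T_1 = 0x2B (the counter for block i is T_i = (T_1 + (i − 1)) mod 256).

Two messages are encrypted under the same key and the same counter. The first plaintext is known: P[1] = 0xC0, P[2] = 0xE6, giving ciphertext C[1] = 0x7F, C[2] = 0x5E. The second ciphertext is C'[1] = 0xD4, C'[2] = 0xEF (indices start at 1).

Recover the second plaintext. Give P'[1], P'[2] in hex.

In CTR with a reused counter, both messages share the same keystream S_i, so C_i ⊕ C'_i = P_i ⊕ P'_i and thus P'_i = P_i ⊕ C_i ⊕ C'_i.
P'[1]: 0xC0 ⊕ 0x7F ⊕ 0xD4 = 0x6B.
P'[2]: 0xE6 ⊕ 0x5E ⊕ 0xEF = 0x57.

P'[1] = 0x6B, P'[2] = 0x57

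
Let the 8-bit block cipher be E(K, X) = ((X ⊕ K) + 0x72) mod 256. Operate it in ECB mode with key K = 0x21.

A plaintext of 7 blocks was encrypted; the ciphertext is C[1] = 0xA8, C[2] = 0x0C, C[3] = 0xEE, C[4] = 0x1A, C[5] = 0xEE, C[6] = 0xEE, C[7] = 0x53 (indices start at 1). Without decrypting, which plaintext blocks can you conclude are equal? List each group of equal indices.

ECB encrypts each block independently with the same key, so equal ciphertext blocks imply equal plaintext blocks.
C[3] = C[5] = C[6] = 0xEE, so P[3] = P[5] = P[6].

P[3] = P[5] = P[6]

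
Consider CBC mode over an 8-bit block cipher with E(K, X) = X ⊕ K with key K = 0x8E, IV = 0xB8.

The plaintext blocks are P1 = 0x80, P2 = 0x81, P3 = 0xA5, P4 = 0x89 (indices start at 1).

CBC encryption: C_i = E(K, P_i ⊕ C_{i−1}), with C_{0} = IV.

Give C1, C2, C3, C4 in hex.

C1: P1 ⊕ 0xB8 = 0x38; E(K, 0x38) = 0xB6.
C2: P2 ⊕ 0xB6 = 0x37; E(K, 0x37) = 0xB9.
C3: P3 ⊕ 0xB9 = 0x1C; E(K, 0x1C) = 0x92.
C4: P4 ⊕ 0x92 = 0x1B; E(K, 0x1B) = 0x95.

C1 = 0xB6, C2 = 0xB9, C3 = 0x92, C4 = 0x95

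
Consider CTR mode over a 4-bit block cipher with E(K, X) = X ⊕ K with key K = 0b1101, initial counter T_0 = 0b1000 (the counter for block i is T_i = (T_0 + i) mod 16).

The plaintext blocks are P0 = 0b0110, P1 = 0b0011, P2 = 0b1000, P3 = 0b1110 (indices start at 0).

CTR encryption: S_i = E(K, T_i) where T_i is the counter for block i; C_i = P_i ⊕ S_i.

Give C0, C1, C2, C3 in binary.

C0: T = 0b1000, S = E(K, T) = 0b0101; 0b0110 ⊕ 0b0101 = 0b0011.
C1: T = 0b1001, S = E(K, T) = 0b0100; 0b0011 ⊕ 0b0100 = 0b0111.
C2: T = 0b1010, S = E(K, T) = 0b0111; 0b1000 ⊕ 0b0111 = 0b1111.
C3: T = 0b1011, S = E(K, T) = 0b0110; 0b1110 ⊕ 0b0110 = 0b1000.

C0 = 0b0011, C1 = 0b0111, C2 = 0b1111, C3 = 0b1000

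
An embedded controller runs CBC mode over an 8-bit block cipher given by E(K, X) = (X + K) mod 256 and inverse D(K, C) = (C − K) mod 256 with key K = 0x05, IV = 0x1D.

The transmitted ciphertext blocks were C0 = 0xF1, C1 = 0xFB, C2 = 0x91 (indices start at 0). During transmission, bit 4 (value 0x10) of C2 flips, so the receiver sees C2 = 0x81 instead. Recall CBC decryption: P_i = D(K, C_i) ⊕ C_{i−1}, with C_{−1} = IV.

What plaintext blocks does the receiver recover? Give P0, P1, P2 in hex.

Only C2 changed, to 0x81. In CBC, a change in C_i garbles P_i and flips the same bit in P_{i+1}. Decrypting the received ciphertext:
P0: D(K, 0xF1) = 0xEC; 0xEC ⊕ 0x1D = 0xF1.
P1: D(K, 0xFB) = 0xF6; 0xF6 ⊕ 0xF1 = 0x07.
P2: D(K, 0x81) = 0x7C; 0x7C ⊕ 0xFB = 0x87.
Blocks that differ from the original plaintext: P2.

P0 = 0xF1, P1 = 0x07, P2 = 0x87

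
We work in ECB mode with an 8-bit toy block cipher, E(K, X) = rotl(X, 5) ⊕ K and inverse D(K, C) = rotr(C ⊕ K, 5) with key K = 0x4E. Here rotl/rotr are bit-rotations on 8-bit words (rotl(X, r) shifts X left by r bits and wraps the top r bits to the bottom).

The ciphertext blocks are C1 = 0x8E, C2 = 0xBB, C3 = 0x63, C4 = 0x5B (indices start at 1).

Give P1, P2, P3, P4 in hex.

P1 = 0x06, P2 = 0xAF, P3 = 0x69, P4 = 0xA8

ECB decryption: P_i = D(K, C_i).
P1: D(K, 0x8E) = 0x06.
P2: D(K, 0xBB) = 0xAF.
P3: D(K, 0x63) = 0x69.
P4: D(K, 0x5B) = 0xA8.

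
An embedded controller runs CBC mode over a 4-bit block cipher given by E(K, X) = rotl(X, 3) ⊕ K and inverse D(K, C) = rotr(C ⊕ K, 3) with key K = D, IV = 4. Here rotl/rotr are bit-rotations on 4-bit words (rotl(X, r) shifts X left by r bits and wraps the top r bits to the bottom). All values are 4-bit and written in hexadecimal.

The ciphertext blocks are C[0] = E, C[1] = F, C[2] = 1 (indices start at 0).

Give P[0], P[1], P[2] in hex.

CBC decryption: P_i = D(K, C_i) ⊕ C_{i−1}, with C_{−1} = IV.
P[0]: D(K, E) = 6; 6 ⊕ 4 = 2.
P[1]: D(K, F) = 4; 4 ⊕ E = A.
P[2]: D(K, 1) = 9; 9 ⊕ F = 6.

P[0] = 2, P[1] = A, P[2] = 6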